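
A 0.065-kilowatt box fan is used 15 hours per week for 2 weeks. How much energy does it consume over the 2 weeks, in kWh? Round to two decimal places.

1.95 kWh

Runtime = 15 h/week × 2 weeks = 30 h
Energy = 0.065 kW × 30 h = 1.95 kWh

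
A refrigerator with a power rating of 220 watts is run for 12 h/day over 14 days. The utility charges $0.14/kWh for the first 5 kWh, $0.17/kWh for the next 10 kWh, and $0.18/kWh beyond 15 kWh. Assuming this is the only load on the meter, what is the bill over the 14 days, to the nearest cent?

$6.35

Runtime = 12 h/day × 14 days = 168 h
Energy = 0.22 kW × 168 h = 36.96 kWh
Tier 1 (0–5 kWh): 5 × $0.14 = $0.7
Tier 2 (5–15 kWh): 10 × $0.17 = $1.7
Above 15 kWh: 21.96 × $0.18 = $3.9528
Bill = $6.35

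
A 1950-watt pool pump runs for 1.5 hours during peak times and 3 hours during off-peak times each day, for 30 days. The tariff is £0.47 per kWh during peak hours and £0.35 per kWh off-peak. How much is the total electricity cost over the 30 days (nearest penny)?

£102.67

Peak energy = 1.95 kW × 1.5 h × 30 = 87.75 kWh
Off-peak energy = 1.95 kW × 3 h × 30 = 175.5 kWh
Cost = 87.75 × £0.47 + 175.5 × £0.35 = £41.2425 + £61.425 = £102.67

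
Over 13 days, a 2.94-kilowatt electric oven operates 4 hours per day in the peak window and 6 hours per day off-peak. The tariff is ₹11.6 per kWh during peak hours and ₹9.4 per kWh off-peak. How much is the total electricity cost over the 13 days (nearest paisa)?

₹3929.02

Peak energy = 2.94 kW × 4 h × 13 = 152.88 kWh
Off-peak energy = 2.94 kW × 6 h × 13 = 229.32 kWh
Cost = 152.88 × ₹11.6 + 229.32 × ₹9.4 = ₹1773.408 + ₹2155.608 = ₹3929.02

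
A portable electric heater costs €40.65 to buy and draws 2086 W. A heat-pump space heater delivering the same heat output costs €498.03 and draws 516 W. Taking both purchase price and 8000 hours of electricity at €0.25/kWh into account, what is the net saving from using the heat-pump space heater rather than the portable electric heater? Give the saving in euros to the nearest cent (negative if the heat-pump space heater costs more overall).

€2682.62

portable electric heater: €40.65 + (2086/1000) kW × 8000 h × €0.25 = €40.65 + €4172 = €4212.65
heat-pump space heater: €498.03 + (516/1000) kW × 8000 h × €0.25 = €498.03 + €1032 = €1530.03
Saving = €4212.65 − €1530.03 = €2682.62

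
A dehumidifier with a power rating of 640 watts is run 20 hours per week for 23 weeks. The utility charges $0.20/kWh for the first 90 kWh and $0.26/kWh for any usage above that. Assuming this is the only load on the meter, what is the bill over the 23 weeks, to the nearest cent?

Runtime = 20 h/week × 23 weeks = 460 h
Energy = 0.64 kW × 460 h = 294.4 kWh
Tier 1 (0–90 kWh): 90 × $0.20 = $18
Above 90 kWh: 204.4 × $0.26 = $53.144
Bill = $71.14

$71.14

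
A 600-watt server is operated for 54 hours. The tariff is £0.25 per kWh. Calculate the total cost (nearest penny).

Energy = 0.6 kW × 54 h = 32.4 kWh
Cost = 32.4 kWh × £0.25/kWh = £8.10

£8.10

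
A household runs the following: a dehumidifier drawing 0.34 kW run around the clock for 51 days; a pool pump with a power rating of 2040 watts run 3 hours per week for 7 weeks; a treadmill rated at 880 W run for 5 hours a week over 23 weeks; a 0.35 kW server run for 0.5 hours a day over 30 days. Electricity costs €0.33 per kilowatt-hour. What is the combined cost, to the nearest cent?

€186.60

dehumidifier: Runtime = 24 h × 51 = 1224 h
dehumidifier: 0.34 kW × 1224 h = 416.16 kWh
pool pump: Runtime = 3 h/week × 7 weeks = 21 h
pool pump: 2.04 kW × 21 h = 42.84 kWh
treadmill: Runtime = 5 h/week × 23 weeks = 115 h
treadmill: 0.88 kW × 115 h = 101.2 kWh
server: Runtime = 0.5 h/day × 30 days = 15 h
server: 0.35 kW × 15 h = 5.25 kWh
Total energy = 565.45 kWh
Cost = 565.45 × €0.33 = €186.60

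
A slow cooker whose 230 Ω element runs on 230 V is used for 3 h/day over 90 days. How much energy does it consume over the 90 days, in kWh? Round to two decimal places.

Power = V²/R = 230²/230 = 230 W = 0.23 kW
Runtime = 3 h/day × 90 days = 270 h
Energy = 0.23 kW × 270 h = 62.1 kWh

62.10 kWh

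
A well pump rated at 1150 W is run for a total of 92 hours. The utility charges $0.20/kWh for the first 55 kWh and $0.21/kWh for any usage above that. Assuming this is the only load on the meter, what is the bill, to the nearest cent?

Energy = 1.15 kW × 92 h = 105.8 kWh
Tier 1 (0–55 kWh): 55 × $0.20 = $11
Above 55 kWh: 50.8 × $0.21 = $10.668
Bill = $21.67

$21.67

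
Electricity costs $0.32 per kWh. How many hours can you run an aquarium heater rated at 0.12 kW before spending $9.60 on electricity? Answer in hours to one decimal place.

250.0 h

Energy available = $9.60 ÷ $0.32/kWh = 30 kWh
Hours = 30 kWh ÷ 0.12 kW = 250.0 h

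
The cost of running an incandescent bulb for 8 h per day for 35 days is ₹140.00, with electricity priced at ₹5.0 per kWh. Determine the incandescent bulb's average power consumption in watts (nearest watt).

Energy = ₹140.00 ÷ ₹5.0/kWh = 28 kWh
Runtime = 8 h/day × 35 days = 280 h
Power = 28 kWh ÷ 280 h = 0.1 kW = 100 W

100 W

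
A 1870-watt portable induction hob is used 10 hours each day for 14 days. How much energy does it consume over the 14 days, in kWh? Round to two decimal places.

261.80 kWh

Runtime = 10 h/day × 14 days = 140 h
Energy = 1.87 kW × 140 h = 261.8 kWh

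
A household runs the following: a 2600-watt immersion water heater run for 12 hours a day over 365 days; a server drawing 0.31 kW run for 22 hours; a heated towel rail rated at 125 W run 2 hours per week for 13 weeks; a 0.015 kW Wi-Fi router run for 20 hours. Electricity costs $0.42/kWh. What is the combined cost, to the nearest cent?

$4787.32

immersion water heater: Runtime = 12 h/day × 365 days = 4380 h
immersion water heater: 2.6 kW × 4380 h = 11388 kWh
server: 0.31 kW × 22 h = 6.82 kWh
heated towel rail: Runtime = 2 h/week × 13 weeks = 26 h
heated towel rail: 0.125 kW × 26 h = 3.25 kWh
Wi-Fi router: 0.015 kW × 20 h = 0.3 kWh
Total energy = 11398.37 kWh
Cost = 11398.37 × $0.42 = $4787.32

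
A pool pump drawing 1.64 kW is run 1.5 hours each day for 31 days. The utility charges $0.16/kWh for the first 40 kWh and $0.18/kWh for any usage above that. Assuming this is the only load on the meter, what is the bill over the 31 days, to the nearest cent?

Runtime = 1.5 h/day × 31 days = 46.5 h
Energy = 1.64 kW × 46.5 h = 76.26 kWh
Tier 1 (0–40 kWh): 40 × $0.16 = $6.4
Above 40 kWh: 36.26 × $0.18 = $6.5268
Bill = $12.93

$12.93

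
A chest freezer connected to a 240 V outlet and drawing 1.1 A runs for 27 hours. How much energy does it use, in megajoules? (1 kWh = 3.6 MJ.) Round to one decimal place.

25.7 MJ

Power = 1.1 A × 240 V = 264 W = 0.264 kW
Energy = 0.264 kW × 27 h = 7.128 kWh
= 7.128 × 3.6 MJ = 25.7 MJ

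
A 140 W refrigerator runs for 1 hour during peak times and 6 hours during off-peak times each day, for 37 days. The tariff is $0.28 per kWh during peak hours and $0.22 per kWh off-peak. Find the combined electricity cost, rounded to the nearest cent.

$8.29

Peak energy = 0.14 kW × 1 h × 37 = 5.18 kWh
Off-peak energy = 0.14 kW × 6 h × 37 = 31.08 kWh
Cost = 5.18 × $0.28 + 31.08 × $0.22 = $1.4504 + $6.8376 = $8.29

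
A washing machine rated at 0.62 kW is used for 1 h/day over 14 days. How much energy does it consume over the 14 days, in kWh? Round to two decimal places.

Runtime = 1 h/day × 14 days = 14 h
Energy = 0.62 kW × 14 h = 8.68 kWh

8.68 kWh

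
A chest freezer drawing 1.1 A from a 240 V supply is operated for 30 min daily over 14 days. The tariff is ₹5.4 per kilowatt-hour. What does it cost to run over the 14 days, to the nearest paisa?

Power = 1.1 A × 240 V = 264 W = 0.264 kW
Runtime = 30 min × 14 = 420 min = 7 h
Energy = 0.264 kW × 7 h = 1.848 kWh
Cost = 1.848 kWh × ₹5.4/kWh = ₹9.98

₹9.98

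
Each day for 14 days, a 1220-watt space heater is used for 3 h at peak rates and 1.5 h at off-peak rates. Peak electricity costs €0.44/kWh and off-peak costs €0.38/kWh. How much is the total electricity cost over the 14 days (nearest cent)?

€32.28

Peak energy = 1.22 kW × 3 h × 14 = 51.24 kWh
Off-peak energy = 1.22 kW × 1.5 h × 14 = 25.62 kWh
Cost = 51.24 × €0.44 + 25.62 × €0.38 = €22.5456 + €9.7356 = €32.28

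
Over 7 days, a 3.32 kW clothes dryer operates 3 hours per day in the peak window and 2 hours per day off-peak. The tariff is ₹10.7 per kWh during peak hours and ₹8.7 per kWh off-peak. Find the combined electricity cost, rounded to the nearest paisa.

₹1150.38

Peak energy = 3.32 kW × 3 h × 7 = 69.72 kWh
Off-peak energy = 3.32 kW × 2 h × 7 = 46.48 kWh
Cost = 69.72 × ₹10.7 + 46.48 × ₹8.7 = ₹746.004 + ₹404.376 = ₹1150.38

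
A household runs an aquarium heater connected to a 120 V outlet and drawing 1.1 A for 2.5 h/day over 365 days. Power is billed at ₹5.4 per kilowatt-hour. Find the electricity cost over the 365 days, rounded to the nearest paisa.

₹650.43

Power = 1.1 A × 120 V = 132 W = 0.132 kW
Runtime = 2.5 h/day × 365 days = 912.5 h
Energy = 0.132 kW × 912.5 h = 120.45 kWh
Cost = 120.45 kWh × ₹5.4/kWh = ₹650.43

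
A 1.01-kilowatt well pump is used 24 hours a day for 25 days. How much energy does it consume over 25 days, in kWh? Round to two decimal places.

Runtime = 24 h × 25 = 600 h
Energy = 1.01 kW × 600 h = 606 kWh

606.00 kWh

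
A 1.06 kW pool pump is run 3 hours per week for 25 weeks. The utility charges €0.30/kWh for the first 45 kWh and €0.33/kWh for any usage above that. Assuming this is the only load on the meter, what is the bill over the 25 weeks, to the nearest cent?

€24.89

Runtime = 3 h/week × 25 weeks = 75 h
Energy = 1.06 kW × 75 h = 79.5 kWh
Tier 1 (0–45 kWh): 45 × €0.30 = €13.5
Above 45 kWh: 34.5 × €0.33 = €11.385
Bill = €24.89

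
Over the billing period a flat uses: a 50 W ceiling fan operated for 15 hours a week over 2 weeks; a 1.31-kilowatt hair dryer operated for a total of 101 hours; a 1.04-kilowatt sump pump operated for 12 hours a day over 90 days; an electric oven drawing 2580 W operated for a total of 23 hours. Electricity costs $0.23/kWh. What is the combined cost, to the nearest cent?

ceiling fan: Runtime = 15 h/week × 2 weeks = 30 h
ceiling fan: 0.05 kW × 30 h = 1.5 kWh
hair dryer: 1.31 kW × 101 h = 132.31 kWh
sump pump: Runtime = 12 h/day × 90 days = 1080 h
sump pump: 1.04 kW × 1080 h = 1123.2 kWh
electric oven: 2.58 kW × 23 h = 59.34 kWh
Total energy = 1316.35 kWh
Cost = 1316.35 × $0.23 = $302.76

$302.76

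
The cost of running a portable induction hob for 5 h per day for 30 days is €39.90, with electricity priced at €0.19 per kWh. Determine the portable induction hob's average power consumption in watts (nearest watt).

1400 W

Energy = €39.90 ÷ €0.19/kWh = 210 kWh
Runtime = 5 h/day × 30 days = 150 h
Power = 210 kWh ÷ 150 h = 1.4 kW = 1400 W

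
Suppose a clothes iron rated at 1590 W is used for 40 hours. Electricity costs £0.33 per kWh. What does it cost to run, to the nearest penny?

£20.99

Energy = 1.59 kW × 40 h = 63.6 kWh
Cost = 63.6 kWh × £0.33/kWh = £20.99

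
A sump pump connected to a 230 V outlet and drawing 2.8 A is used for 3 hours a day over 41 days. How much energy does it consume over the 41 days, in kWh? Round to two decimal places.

Power = 2.8 A × 230 V = 644 W = 0.644 kW
Runtime = 3 h/day × 41 days = 123 h
Energy = 0.644 kW × 123 h = 79.212 kWh ≈ 79.21 kWh

79.21 kWh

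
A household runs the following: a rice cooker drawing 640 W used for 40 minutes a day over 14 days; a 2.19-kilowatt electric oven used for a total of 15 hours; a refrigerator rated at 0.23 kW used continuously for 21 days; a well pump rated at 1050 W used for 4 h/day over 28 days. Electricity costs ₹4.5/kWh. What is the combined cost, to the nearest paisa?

rice cooker: Runtime = 40 min × 14 = 560 min = 9.333333… h
rice cooker: 0.64 kW × 9.333333… h = 5.973333… kWh
electric oven: 2.19 kW × 15 h = 32.85 kWh
refrigerator: Runtime = 24 h × 21 = 504 h
refrigerator: 0.23 kW × 504 h = 115.92 kWh
well pump: Runtime = 4 h/day × 28 days = 112 h
well pump: 1.05 kW × 112 h = 117.6 kWh
Total energy = 272.343333… kWh
Cost = 272.343333… × ₹4.5 = ₹1225.55

₹1225.55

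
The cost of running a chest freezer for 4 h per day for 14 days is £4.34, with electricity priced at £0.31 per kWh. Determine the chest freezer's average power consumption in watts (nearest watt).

250 W

Energy = £4.34 ÷ £0.31/kWh = 14 kWh
Runtime = 4 h/day × 14 days = 56 h
Power = 14 kWh ÷ 56 h = 0.25 kW = 250 W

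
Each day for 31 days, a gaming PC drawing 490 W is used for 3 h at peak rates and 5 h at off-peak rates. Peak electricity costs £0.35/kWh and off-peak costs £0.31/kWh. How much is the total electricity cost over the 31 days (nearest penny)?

£39.49

Peak energy = 0.49 kW × 3 h × 31 = 45.57 kWh
Off-peak energy = 0.49 kW × 5 h × 31 = 75.95 kWh
Cost = 45.57 × £0.35 + 75.95 × £0.31 = £15.9495 + £23.5445 = £39.49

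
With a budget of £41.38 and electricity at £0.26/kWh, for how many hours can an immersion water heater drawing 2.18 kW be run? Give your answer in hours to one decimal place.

Energy available = £41.38 ÷ £0.26/kWh = 159.1538 kWh
Hours = 159.1538 kWh ÷ 2.18 kW = 73.0 h

73.0 h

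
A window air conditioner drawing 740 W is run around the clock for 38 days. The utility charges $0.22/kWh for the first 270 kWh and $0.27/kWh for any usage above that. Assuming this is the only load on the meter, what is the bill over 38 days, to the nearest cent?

Runtime = 24 h × 38 = 912 h
Energy = 0.74 kW × 912 h = 674.88 kWh
Tier 1 (0–270 kWh): 270 × $0.22 = $59.4
Above 270 kWh: 404.88 × $0.27 = $109.3176
Bill = $168.72

$168.72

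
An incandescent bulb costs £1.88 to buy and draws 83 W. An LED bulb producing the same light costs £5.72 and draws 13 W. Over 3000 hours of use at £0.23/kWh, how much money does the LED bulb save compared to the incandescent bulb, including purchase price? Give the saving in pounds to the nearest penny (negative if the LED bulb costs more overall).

£44.46

incandescent bulb: £1.88 + (83/1000) kW × 3000 h × £0.23 = £1.88 + £57.27 = £59.15
LED bulb: £5.72 + (13/1000) kW × 3000 h × £0.23 = £5.72 + £8.97 = £14.69
Saving = £59.15 − £14.69 = £44.46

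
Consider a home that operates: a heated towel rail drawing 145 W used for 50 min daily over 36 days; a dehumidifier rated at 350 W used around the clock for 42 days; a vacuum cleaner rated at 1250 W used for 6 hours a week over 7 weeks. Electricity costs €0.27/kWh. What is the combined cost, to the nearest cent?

€110.61

heated towel rail: Runtime = 50 min × 36 = 1800 min = 30 h
heated towel rail: 0.145 kW × 30 h = 4.35 kWh
dehumidifier: Runtime = 24 h × 42 = 1008 h
dehumidifier: 0.35 kW × 1008 h = 352.8 kWh
vacuum cleaner: Runtime = 6 h/week × 7 weeks = 42 h
vacuum cleaner: 1.25 kW × 42 h = 52.5 kWh
Total energy = 409.65 kWh
Cost = 409.65 × €0.27 = €110.61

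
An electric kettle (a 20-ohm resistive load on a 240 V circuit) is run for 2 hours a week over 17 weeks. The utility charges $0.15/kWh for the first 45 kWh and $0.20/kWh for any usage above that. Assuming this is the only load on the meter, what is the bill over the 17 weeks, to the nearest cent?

$17.33

Power = V²/R = 240²/20 = 2880 W = 2.88 kW
Runtime = 2 h/week × 17 weeks = 34 h
Energy = 2.88 kW × 34 h = 97.92 kWh
Tier 1 (0–45 kWh): 45 × $0.15 = $6.75
Above 45 kWh: 52.92 × $0.20 = $10.584
Bill = $17.33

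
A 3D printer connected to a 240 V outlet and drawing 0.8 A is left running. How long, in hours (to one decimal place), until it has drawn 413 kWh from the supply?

Power = 0.8 A × 240 V = 192 W = 0.192 kW
Hours = 413 kWh ÷ 0.192 kW = 2151.0 h

2151.0 h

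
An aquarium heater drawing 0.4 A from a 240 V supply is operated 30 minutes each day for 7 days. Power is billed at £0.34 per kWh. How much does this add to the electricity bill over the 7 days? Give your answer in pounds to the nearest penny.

£0.11

Power = 0.4 A × 240 V = 96 W = 0.096 kW
Runtime = 30 min × 7 = 210 min = 3.5 h
Energy = 0.096 kW × 3.5 h = 0.336 kWh
Cost = 0.336 kWh × £0.34/kWh = £0.11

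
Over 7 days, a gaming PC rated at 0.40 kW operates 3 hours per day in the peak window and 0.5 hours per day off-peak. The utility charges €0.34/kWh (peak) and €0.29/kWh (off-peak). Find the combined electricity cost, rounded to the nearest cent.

€3.26

Peak energy = 0.4 kW × 3 h × 7 = 8.4 kWh
Off-peak energy = 0.4 kW × 0.5 h × 7 = 1.4 kWh
Cost = 8.4 × €0.34 + 1.4 × €0.29 = €2.856 + €0.406 = €3.26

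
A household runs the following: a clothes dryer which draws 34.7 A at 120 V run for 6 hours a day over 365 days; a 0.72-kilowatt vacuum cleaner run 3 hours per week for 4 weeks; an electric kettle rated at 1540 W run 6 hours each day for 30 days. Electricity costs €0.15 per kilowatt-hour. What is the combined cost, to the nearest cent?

clothes dryer: Power = 34.7 A × 120 V = 4164 W = 4.164 kW
clothes dryer: Runtime = 6 h/day × 365 days = 2190 h
clothes dryer: 4.164 kW × 2190 h = 9119.16 kWh
vacuum cleaner: Runtime = 3 h/week × 4 weeks = 12 h
vacuum cleaner: 0.72 kW × 12 h = 8.64 kWh
electric kettle: Runtime = 6 h/day × 30 days = 180 h
electric kettle: 1.54 kW × 180 h = 277.2 kWh
Total energy = 9405 kWh
Cost = 9405 × €0.15 = €1410.75

€1410.75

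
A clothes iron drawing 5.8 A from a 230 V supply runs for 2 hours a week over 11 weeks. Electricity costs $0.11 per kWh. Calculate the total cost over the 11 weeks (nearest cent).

Power = 5.8 A × 230 V = 1334 W = 1.334 kW
Runtime = 2 h/week × 11 weeks = 22 h
Energy = 1.334 kW × 22 h = 29.348 kWh
Cost = 29.348 kWh × $0.11/kWh = $3.23

$3.23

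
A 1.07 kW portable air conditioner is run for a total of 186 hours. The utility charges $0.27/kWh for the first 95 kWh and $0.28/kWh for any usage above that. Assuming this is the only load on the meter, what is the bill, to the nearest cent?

$54.78

Energy = 1.07 kW × 186 h = 199.02 kWh
Tier 1 (0–95 kWh): 95 × $0.27 = $25.65
Above 95 kWh: 104.02 × $0.28 = $29.1256
Bill = $54.78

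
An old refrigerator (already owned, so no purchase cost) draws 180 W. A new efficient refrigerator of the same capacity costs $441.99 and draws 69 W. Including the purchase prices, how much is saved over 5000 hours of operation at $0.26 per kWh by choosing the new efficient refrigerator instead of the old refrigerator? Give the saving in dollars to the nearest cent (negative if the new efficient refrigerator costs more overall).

-$297.69

old refrigerator: $0.00 + (180/1000) kW × 5000 h × $0.26 = $0.00 + $234 = $234
new efficient refrigerator: $441.99 + (69/1000) kW × 5000 h × $0.26 = $441.99 + $89.7 = $531.69
Saving = $234 − $531.69 = −$297.69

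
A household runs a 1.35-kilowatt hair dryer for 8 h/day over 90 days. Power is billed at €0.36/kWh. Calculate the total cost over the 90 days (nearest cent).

€349.92

Runtime = 8 h/day × 90 days = 720 h
Energy = 1.35 kW × 720 h = 972 kWh
Cost = 972 kWh × €0.36/kWh = €349.92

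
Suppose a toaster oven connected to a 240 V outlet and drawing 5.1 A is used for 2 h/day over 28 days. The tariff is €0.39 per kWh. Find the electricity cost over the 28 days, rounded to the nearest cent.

Power = 5.1 A × 240 V = 1224 W = 1.224 kW
Runtime = 2 h/day × 28 days = 56 h
Energy = 1.224 kW × 56 h = 68.544 kWh
Cost = 68.544 kWh × €0.39/kWh = €26.73

€26.73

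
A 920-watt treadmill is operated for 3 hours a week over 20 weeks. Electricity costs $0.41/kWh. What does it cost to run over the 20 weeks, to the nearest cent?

$22.63

Runtime = 3 h/week × 20 weeks = 60 h
Energy = 0.92 kW × 60 h = 55.2 kWh
Cost = 55.2 kWh × $0.41/kWh = $22.63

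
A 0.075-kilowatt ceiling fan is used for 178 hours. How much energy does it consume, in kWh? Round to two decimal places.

Energy = 0.075 kW × 178 h = 13.35 kWh

13.35 kWh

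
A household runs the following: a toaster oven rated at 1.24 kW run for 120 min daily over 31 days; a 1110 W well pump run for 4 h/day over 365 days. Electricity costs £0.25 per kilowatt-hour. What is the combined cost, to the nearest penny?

toaster oven: Runtime = 120 min × 31 = 3720 min = 62 h
toaster oven: 1.24 kW × 62 h = 76.88 kWh
well pump: Runtime = 4 h/day × 365 days = 1460 h
well pump: 1.11 kW × 1460 h = 1620.6 kWh
Total energy = 1697.48 kWh
Cost = 1697.48 × £0.25 = £424.37

£424.37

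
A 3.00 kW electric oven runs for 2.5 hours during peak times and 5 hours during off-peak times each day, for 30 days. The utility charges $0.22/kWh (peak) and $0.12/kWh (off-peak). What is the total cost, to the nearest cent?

$103.50

Peak energy = 3 kW × 2.5 h × 30 = 225 kWh
Off-peak energy = 3 kW × 5 h × 30 = 450 kWh
Cost = 225 × $0.22 + 450 × $0.12 = $49.5 + $54 = $103.50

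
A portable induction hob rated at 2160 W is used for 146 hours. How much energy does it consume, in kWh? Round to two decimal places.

315.36 kWh

Energy = 2.16 kW × 146 h = 315.36 kWh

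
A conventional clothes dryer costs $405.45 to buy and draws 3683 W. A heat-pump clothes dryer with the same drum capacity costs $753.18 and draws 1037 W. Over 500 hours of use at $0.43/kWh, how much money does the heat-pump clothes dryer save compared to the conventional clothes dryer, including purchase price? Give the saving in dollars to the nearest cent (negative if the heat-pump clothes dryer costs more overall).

conventional clothes dryer: $405.45 + (3683/1000) kW × 500 h × $0.43 = $405.45 + $791.845 = $1197.295
heat-pump clothes dryer: $753.18 + (1037/1000) kW × 500 h × $0.43 = $753.18 + $222.955 = $976.135
Saving = $1197.295 − $976.135 = $221.16

$221.16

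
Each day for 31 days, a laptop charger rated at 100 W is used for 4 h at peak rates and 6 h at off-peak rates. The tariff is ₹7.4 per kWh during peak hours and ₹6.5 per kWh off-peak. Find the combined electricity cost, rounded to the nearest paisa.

₹212.66

Peak energy = 0.1 kW × 4 h × 31 = 12.4 kWh
Off-peak energy = 0.1 kW × 6 h × 31 = 18.6 kWh
Cost = 12.4 × ₹7.4 + 18.6 × ₹6.5 = ₹91.76 + ₹120.9 = ₹212.66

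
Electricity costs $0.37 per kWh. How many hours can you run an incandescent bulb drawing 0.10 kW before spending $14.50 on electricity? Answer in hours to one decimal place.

Energy available = $14.50 ÷ $0.37/kWh = 39.1892 kWh
Hours = 39.1892 kWh ÷ 0.1 kW = 391.9 h

391.9 h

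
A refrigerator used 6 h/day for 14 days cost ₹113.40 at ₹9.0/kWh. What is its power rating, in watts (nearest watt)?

Energy = ₹113.40 ÷ ₹9.0/kWh = 12.6 kWh
Runtime = 6 h/day × 14 days = 84 h
Power = 12.6 kWh ÷ 84 h = 0.15 kW = 150 W

150 W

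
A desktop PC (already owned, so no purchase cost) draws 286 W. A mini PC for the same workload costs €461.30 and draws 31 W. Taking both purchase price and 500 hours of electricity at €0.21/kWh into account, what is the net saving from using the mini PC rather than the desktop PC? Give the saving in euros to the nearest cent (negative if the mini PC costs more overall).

-€434.53

desktop PC: €0.00 + (286/1000) kW × 500 h × €0.21 = €0.00 + €30.03 = €30.03
mini PC: €461.30 + (31/1000) kW × 500 h × €0.21 = €461.30 + €3.255 = €464.555
Saving = €30.03 − €464.555 = −€434.525 → -€434.53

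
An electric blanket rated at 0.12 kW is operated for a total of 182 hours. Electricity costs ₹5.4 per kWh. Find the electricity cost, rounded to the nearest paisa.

Energy = 0.12 kW × 182 h = 21.84 kWh
Cost = 21.84 kWh × ₹5.4/kWh = ₹117.94

₹117.94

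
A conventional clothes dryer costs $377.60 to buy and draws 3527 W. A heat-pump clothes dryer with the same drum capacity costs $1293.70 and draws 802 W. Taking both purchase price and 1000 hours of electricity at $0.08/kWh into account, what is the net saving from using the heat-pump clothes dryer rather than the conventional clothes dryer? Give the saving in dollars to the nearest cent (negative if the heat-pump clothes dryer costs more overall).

-$698.10

conventional clothes dryer: $377.60 + (3527/1000) kW × 1000 h × $0.08 = $377.60 + $282.16 = $659.76
heat-pump clothes dryer: $1293.70 + (802/1000) kW × 1000 h × $0.08 = $1293.70 + $64.16 = $1357.86
Saving = $659.76 − $1357.86 = −$698.1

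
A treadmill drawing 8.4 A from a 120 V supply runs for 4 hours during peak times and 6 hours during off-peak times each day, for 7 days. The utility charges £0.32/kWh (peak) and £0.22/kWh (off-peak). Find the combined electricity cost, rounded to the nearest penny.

Power = 8.4 A × 120 V = 1008 W = 1.008 kW
Peak energy = 1.008 kW × 4 h × 7 = 28.224 kWh
Off-peak energy = 1.008 kW × 6 h × 7 = 42.336 kWh
Cost = 28.224 × £0.32 + 42.336 × £0.22 = £9.03168 + £9.31392 = £18.35

£18.35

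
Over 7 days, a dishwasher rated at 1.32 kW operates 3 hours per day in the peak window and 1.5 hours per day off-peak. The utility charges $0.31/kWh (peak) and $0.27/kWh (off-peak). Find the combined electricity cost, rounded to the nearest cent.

$12.34

Peak energy = 1.32 kW × 3 h × 7 = 27.72 kWh
Off-peak energy = 1.32 kW × 1.5 h × 7 = 13.86 kWh
Cost = 27.72 × $0.31 + 13.86 × $0.27 = $8.5932 + $3.7422 = $12.34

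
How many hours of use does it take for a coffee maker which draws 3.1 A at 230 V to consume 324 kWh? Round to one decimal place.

454.4 h

Power = 3.1 A × 230 V = 713 W = 0.713 kW
Hours = 324 kWh ÷ 0.713 kW = 454.4 h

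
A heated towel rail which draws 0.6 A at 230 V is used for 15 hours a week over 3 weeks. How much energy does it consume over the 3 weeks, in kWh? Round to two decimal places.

Power = 0.6 A × 230 V = 138 W = 0.138 kW
Runtime = 15 h/week × 3 weeks = 45 h
Energy = 0.138 kW × 45 h = 6.21 kWh

6.21 kWh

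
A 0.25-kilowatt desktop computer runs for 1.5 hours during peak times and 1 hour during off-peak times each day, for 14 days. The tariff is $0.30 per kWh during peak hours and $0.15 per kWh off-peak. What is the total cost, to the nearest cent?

Peak energy = 0.25 kW × 1.5 h × 14 = 5.25 kWh
Off-peak energy = 0.25 kW × 1 h × 14 = 3.5 kWh
Cost = 5.25 × $0.30 + 3.5 × $0.15 = $1.575 + $0.525 = $2.10

$2.10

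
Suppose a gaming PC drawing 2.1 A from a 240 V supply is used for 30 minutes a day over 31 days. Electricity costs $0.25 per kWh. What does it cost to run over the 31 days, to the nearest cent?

$1.95

Power = 2.1 A × 240 V = 504 W = 0.504 kW
Runtime = 30 min × 31 = 930 min = 15.5 h
Energy = 0.504 kW × 15.5 h = 7.812 kWh
Cost = 7.812 kWh × $0.25/kWh = $1.95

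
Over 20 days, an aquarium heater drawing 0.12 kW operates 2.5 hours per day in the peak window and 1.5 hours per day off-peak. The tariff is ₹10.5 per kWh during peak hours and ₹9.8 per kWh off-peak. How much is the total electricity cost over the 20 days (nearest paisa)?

Peak energy = 0.12 kW × 2.5 h × 20 = 6 kWh
Off-peak energy = 0.12 kW × 1.5 h × 20 = 3.6 kWh
Cost = 6 × ₹10.5 + 3.6 × ₹9.8 = ₹63 + ₹35.28 = ₹98.28

₹98.28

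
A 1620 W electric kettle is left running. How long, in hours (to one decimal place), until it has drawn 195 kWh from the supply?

Hours = 195 kWh ÷ 1.62 kW = 120.4 h

120.4 h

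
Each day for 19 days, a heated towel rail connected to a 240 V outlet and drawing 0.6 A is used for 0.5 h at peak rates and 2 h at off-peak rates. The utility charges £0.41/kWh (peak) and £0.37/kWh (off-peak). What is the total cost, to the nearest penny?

Power = 0.6 A × 240 V = 144 W = 0.144 kW
Peak energy = 0.144 kW × 0.5 h × 19 = 1.368 kWh
Off-peak energy = 0.144 kW × 2 h × 19 = 5.472 kWh
Cost = 1.368 × £0.41 + 5.472 × £0.37 = £0.56088 + £2.02464 = £2.59

£2.59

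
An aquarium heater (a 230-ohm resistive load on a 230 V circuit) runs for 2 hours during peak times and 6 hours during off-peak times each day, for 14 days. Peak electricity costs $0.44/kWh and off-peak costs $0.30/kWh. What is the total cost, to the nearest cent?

$8.63

Power = V²/R = 230²/230 = 230 W = 0.23 kW
Peak energy = 0.23 kW × 2 h × 14 = 6.44 kWh
Off-peak energy = 0.23 kW × 6 h × 14 = 19.32 kWh
Cost = 6.44 × $0.44 + 19.32 × $0.30 = $2.8336 + $5.796 = $8.63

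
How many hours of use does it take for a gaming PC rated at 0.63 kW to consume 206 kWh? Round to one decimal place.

Hours = 206 kWh ÷ 0.63 kW = 327.0 h

327.0 h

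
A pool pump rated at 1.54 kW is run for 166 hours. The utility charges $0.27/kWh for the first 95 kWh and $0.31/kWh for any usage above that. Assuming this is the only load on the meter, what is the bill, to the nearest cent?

$75.45

Energy = 1.54 kW × 166 h = 255.64 kWh
Tier 1 (0–95 kWh): 95 × $0.27 = $25.65
Above 95 kWh: 160.64 × $0.31 = $49.7984
Bill = $75.45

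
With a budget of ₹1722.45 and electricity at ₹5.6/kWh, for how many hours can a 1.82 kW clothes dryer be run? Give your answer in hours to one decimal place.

Energy available = ₹1722.45 ÷ ₹5.6/kWh = 307.5804 kWh
Hours = 307.5804 kWh ÷ 1.82 kW = 169.0 h

169.0 h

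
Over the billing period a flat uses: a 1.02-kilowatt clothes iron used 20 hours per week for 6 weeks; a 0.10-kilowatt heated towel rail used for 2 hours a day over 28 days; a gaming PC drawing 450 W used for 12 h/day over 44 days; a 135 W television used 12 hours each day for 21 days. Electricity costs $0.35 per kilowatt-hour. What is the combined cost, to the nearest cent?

clothes iron: Runtime = 20 h/week × 6 weeks = 120 h
clothes iron: 1.02 kW × 120 h = 122.4 kWh
heated towel rail: Runtime = 2 h/day × 28 days = 56 h
heated towel rail: 0.1 kW × 56 h = 5.6 kWh
gaming PC: Runtime = 12 h/day × 44 days = 528 h
gaming PC: 0.45 kW × 528 h = 237.6 kWh
television: Runtime = 12 h/day × 21 days = 252 h
television: 0.135 kW × 252 h = 34.02 kWh
Total energy = 399.62 kWh
Cost = 399.62 × $0.35 = $139.87

$139.87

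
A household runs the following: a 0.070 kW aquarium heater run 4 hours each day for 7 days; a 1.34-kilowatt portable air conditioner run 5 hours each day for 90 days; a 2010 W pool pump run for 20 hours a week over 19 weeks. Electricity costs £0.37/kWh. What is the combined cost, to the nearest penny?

£506.44

aquarium heater: Runtime = 4 h/day × 7 days = 28 h
aquarium heater: 0.07 kW × 28 h = 1.96 kWh
portable air conditioner: Runtime = 5 h/day × 90 days = 450 h
portable air conditioner: 1.34 kW × 450 h = 603 kWh
pool pump: Runtime = 20 h/week × 19 weeks = 380 h
pool pump: 2.01 kW × 380 h = 763.8 kWh
Total energy = 1368.76 kWh
Cost = 1368.76 × £0.37 = £506.44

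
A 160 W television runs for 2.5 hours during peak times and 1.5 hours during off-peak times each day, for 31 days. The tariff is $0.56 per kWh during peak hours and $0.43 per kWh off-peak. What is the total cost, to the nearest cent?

$10.14

Peak energy = 0.16 kW × 2.5 h × 31 = 12.4 kWh
Off-peak energy = 0.16 kW × 1.5 h × 31 = 7.44 kWh
Cost = 12.4 × $0.56 + 7.44 × $0.43 = $6.944 + $3.1992 = $10.14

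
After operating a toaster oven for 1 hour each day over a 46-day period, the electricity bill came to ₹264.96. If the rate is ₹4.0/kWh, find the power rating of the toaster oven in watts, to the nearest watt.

1440 W

Energy = ₹264.96 ÷ ₹4.0/kWh = 66.24 kWh
Runtime = 1 h/day × 46 days = 46 h
Power = 66.24 kWh ÷ 46 h = 1.44 kW = 1440 W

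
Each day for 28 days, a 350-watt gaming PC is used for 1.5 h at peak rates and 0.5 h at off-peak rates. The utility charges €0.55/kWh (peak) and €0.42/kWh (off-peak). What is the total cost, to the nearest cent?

Peak energy = 0.35 kW × 1.5 h × 28 = 14.7 kWh
Off-peak energy = 0.35 kW × 0.5 h × 28 = 4.9 kWh
Cost = 14.7 × €0.55 + 4.9 × €0.42 = €8.085 + €2.058 = €10.14

€10.14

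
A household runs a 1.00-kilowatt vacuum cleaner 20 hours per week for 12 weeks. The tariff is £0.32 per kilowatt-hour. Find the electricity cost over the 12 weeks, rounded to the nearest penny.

Runtime = 20 h/week × 12 weeks = 240 h
Energy = 1 kW × 240 h = 240 kWh
Cost = 240 kWh × £0.32/kWh = £76.80

£76.80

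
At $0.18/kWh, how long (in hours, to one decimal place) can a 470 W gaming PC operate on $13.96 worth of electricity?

Energy available = $13.96 ÷ $0.18/kWh = 77.5556 kWh
Hours = 77.5556 kWh ÷ 0.47 kW = 165.0 h

165.0 h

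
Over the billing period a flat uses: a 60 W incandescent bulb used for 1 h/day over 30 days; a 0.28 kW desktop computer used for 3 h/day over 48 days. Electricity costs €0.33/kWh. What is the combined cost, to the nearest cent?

€13.90

incandescent bulb: Runtime = 1 h/day × 30 days = 30 h
incandescent bulb: 0.06 kW × 30 h = 1.8 kWh
desktop computer: Runtime = 3 h/day × 48 days = 144 h
desktop computer: 0.28 kW × 144 h = 40.32 kWh
Total energy = 42.12 kWh
Cost = 42.12 × €0.33 = €13.90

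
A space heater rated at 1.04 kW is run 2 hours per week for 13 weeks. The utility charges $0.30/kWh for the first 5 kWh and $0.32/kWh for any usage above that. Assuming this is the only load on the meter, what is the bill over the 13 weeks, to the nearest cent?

$8.55

Runtime = 2 h/week × 13 weeks = 26 h
Energy = 1.04 kW × 26 h = 27.04 kWh
Tier 1 (0–5 kWh): 5 × $0.30 = $1.5
Above 5 kWh: 22.04 × $0.32 = $7.0528
Bill = $8.55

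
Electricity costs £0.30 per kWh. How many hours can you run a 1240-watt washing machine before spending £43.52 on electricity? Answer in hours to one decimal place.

Energy available = £43.52 ÷ £0.30/kWh = 145.0667 kWh
Hours = 145.0667 kWh ÷ 1.24 kW = 117.0 h

117.0 h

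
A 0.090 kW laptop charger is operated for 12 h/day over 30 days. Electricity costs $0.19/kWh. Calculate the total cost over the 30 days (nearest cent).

Runtime = 12 h/day × 30 days = 360 h
Energy = 0.09 kW × 360 h = 32.4 kWh
Cost = 32.4 kWh × $0.19/kWh = $6.16

$6.16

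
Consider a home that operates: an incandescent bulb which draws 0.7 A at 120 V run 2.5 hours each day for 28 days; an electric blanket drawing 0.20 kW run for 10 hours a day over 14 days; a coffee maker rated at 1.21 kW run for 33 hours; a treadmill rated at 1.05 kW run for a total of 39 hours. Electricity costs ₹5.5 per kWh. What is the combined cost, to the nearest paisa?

incandescent bulb: Power = 0.7 A × 120 V = 84 W = 0.084 kW
incandescent bulb: Runtime = 2.5 h/day × 28 days = 70 h
incandescent bulb: 0.084 kW × 70 h = 5.88 kWh
electric blanket: Runtime = 10 h/day × 14 days = 140 h
electric blanket: 0.2 kW × 140 h = 28 kWh
coffee maker: 1.21 kW × 33 h = 39.93 kWh
treadmill: 1.05 kW × 39 h = 40.95 kWh
Total energy = 114.76 kWh
Cost = 114.76 × ₹5.5 = ₹631.18

₹631.18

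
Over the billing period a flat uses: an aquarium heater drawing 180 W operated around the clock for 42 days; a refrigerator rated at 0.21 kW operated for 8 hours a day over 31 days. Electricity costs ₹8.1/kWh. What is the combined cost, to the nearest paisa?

aquarium heater: Runtime = 24 h × 42 = 1008 h
aquarium heater: 0.18 kW × 1008 h = 181.44 kWh
refrigerator: Runtime = 8 h/day × 31 days = 248 h
refrigerator: 0.21 kW × 248 h = 52.08 kWh
Total energy = 233.52 kWh
Cost = 233.52 × ₹8.1 = ₹1891.51

₹1891.51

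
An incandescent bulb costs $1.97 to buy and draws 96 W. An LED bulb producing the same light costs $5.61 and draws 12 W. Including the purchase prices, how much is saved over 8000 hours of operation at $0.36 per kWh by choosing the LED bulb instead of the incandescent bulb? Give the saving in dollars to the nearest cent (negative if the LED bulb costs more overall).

$238.28

incandescent bulb: $1.97 + (96/1000) kW × 8000 h × $0.36 = $1.97 + $276.48 = $278.45
LED bulb: $5.61 + (12/1000) kW × 8000 h × $0.36 = $5.61 + $34.56 = $40.17
Saving = $278.45 − $40.17 = $238.28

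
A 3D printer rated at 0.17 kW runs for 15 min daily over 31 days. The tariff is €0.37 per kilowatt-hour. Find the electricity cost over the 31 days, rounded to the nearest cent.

Runtime = 15 min × 31 = 465 min = 7.75 h
Energy = 0.17 kW × 7.75 h = 1.3175 kWh
Cost = 1.3175 kWh × €0.37/kWh = €0.49

€0.49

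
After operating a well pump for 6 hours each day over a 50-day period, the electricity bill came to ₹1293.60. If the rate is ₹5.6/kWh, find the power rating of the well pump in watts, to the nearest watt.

Energy = ₹1293.60 ÷ ₹5.6/kWh = 231 kWh
Runtime = 6 h/day × 50 days = 300 h
Power = 231 kWh ÷ 300 h = 0.77 kW = 770 W

770 W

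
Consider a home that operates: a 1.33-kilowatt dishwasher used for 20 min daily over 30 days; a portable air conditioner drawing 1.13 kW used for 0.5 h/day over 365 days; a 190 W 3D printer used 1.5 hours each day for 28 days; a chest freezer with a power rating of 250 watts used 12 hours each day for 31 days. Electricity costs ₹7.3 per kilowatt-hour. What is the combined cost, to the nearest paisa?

₹2339.69

dishwasher: Runtime = 20 min × 30 = 600 min = 10 h
dishwasher: 1.33 kW × 10 h = 13.3 kWh
portable air conditioner: Runtime = 0.5 h/day × 365 days = 182.5 h
portable air conditioner: 1.13 kW × 182.5 h = 206.225 kWh
3D printer: Runtime = 1.5 h/day × 28 days = 42 h
3D printer: 0.19 kW × 42 h = 7.98 kWh
chest freezer: Runtime = 12 h/day × 31 days = 372 h
chest freezer: 0.25 kW × 372 h = 93 kWh
Total energy = 320.505 kWh
Cost = 320.505 × ₹7.3 = ₹2339.69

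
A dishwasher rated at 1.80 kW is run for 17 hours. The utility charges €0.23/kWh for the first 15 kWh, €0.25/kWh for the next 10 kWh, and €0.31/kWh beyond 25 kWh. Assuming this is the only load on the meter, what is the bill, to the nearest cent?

Energy = 1.8 kW × 17 h = 30.6 kWh
Tier 1 (0–15 kWh): 15 × €0.23 = €3.45
Tier 2 (15–25 kWh): 10 × €0.25 = €2.5
Above 25 kWh: 5.6 × €0.31 = €1.736
Bill = €7.69

€7.69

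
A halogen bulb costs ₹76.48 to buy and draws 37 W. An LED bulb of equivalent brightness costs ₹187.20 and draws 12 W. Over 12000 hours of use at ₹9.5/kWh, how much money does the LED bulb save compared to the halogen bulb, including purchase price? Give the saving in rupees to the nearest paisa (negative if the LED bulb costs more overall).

₹2739.28

halogen bulb: ₹76.48 + (37/1000) kW × 12000 h × ₹9.5 = ₹76.48 + ₹4218 = ₹4294.48
LED bulb: ₹187.20 + (12/1000) kW × 12000 h × ₹9.5 = ₹187.20 + ₹1368 = ₹1555.2
Saving = ₹4294.48 − ₹1555.2 = ₹2739.28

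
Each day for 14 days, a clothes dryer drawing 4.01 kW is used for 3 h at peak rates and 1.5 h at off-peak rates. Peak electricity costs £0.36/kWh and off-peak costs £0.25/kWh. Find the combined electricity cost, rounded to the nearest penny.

Peak energy = 4.01 kW × 3 h × 14 = 168.42 kWh
Off-peak energy = 4.01 kW × 1.5 h × 14 = 84.21 kWh
Cost = 168.42 × £0.36 + 84.21 × £0.25 = £60.6312 + £21.0525 = £81.68

£81.68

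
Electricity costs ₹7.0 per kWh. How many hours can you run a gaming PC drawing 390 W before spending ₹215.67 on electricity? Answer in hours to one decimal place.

Energy available = ₹215.67 ÷ ₹7.0/kWh = 30.81 kWh
Hours = 30.81 kWh ÷ 0.39 kW = 79.0 h

79.0 h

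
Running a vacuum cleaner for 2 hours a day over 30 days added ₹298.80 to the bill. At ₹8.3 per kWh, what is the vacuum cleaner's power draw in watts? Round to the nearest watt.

Energy = ₹298.80 ÷ ₹8.3/kWh = 36 kWh
Runtime = 2 h/day × 30 days = 60 h
Power = 36 kWh ÷ 60 h = 0.6 kW = 600 W

600 W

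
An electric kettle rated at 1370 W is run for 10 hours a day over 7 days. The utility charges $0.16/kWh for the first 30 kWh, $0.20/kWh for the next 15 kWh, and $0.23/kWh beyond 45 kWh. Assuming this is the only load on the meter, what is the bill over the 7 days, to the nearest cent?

$19.51

Runtime = 10 h/day × 7 days = 70 h
Energy = 1.37 kW × 70 h = 95.9 kWh
Tier 1 (0–30 kWh): 30 × $0.16 = $4.8
Tier 2 (30–45 kWh): 15 × $0.20 = $3
Above 45 kWh: 50.9 × $0.23 = $11.707
Bill = $19.51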